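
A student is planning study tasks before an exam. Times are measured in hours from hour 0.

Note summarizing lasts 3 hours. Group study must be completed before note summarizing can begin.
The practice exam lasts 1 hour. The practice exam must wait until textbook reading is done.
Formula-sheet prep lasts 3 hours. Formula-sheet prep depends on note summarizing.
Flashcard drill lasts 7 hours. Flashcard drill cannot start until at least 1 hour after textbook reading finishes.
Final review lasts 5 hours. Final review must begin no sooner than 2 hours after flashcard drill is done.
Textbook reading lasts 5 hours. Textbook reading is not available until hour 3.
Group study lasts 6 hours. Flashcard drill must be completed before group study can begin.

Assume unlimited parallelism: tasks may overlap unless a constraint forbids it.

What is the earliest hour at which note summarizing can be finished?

25

After its own release at hour 3, textbook reading can start at hour 3 and finishes at hour 8.
Flashcard drill waits on textbook reading (finishes hour 8, plus 1-hour gap → hour 9), so it starts at hour 9 and finishes at 9 + 7 = hour 16.
Group study cannot begin until flashcard drill (finishes hour 16). It runs from hour 16 to 16 + 6 = hour 22.
Note summarizing waits on group study (finishes hour 22), so it starts at hour 22 and finishes at 22 + 3 = hour 25.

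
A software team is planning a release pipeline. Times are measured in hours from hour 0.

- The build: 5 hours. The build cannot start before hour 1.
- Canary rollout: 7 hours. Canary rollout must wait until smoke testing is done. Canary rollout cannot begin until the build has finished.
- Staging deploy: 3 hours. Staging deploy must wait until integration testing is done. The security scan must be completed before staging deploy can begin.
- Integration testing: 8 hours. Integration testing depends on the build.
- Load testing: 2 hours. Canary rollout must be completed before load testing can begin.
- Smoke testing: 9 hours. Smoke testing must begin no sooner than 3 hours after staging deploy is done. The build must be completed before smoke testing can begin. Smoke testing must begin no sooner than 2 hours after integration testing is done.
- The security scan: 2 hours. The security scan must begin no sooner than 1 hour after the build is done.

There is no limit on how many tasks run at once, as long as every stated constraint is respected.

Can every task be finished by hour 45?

After its own release at hour 1, the build can start at hour 1 and finishes at hour 6.
The security scan cannot begin until the build (finishes hour 6, plus 1-hour gap → hour 7). It runs from hour 7 to 7 + 2 = hour 9.
Integration testing waits on the build (finishes hour 6), so it starts at hour 6 and finishes at 6 + 8 = hour 14.
Staging deploy has to wait for integration testing (finishes hour 14); the security scan (finishes hour 9). The latest of these is hour 14, so staging deploy runs hour 14 to 14 + 3 = hour 17.
Smoke testing has to wait for staging deploy (finishes hour 17, plus 3-hour gap → hour 20); the build (finishes hour 6); integration testing (finishes hour 14, plus 2-hour gap → hour 16). The latest of these is hour 20, so smoke testing runs hour 20 to 20 + 9 = hour 29.
Canary rollout cannot start until smoke testing (finishes hour 29); the build (finishes hour 6). The controlling bound is hour 29, so canary rollout finishes at 29 + 7 = hour 36.
Load testing cannot begin until canary rollout (finishes hour 36). It runs from hour 36 to 36 + 2 = hour 38.
Every task is finished by hour 38, which is no later than the deadline of 45, so the schedule is feasible.

Yes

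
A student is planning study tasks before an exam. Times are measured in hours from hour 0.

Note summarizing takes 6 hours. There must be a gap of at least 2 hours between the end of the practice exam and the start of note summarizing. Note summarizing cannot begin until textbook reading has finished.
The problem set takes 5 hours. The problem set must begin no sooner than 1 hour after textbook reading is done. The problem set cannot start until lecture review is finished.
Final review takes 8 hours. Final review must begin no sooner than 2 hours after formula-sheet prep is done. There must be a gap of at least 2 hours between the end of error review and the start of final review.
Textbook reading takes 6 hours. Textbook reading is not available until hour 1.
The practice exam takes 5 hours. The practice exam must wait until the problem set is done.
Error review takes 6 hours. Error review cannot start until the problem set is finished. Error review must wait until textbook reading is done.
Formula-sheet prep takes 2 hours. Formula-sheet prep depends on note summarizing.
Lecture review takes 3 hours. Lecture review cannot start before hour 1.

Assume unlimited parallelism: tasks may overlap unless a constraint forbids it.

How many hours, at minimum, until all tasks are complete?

Lecture review cannot begin until its own release at hour 1. It runs from hour 1 to 1 + 3 = hour 4.
After its own release at hour 1, textbook reading can start at hour 1 and finishes at hour 7.
The problem set needs all of textbook reading (finishes hour 7, plus 1-hour gap → hour 8); lecture review (finishes hour 4). That puts its earliest start at hour 8; it finishes at 8 + 5 = hour 13.
Error review has to wait for the problem set (finishes hour 13); textbook reading (finishes hour 7). The latest of these is hour 13, so error review runs hour 13 to 13 + 6 = hour 19.
The practice exam cannot begin until the problem set (finishes hour 13). It runs from hour 13 to 13 + 5 = hour 18.
Note summarizing needs all of the practice exam (finishes hour 18, plus 2-hour gap → hour 20); textbook reading (finishes hour 7). That puts its earliest start at hour 20; it finishes at 20 + 6 = hour 26.
Formula-sheet prep cannot begin until note summarizing (finishes hour 26). It runs from hour 26 to 26 + 2 = hour 28.
Final review has to wait for formula-sheet prep (finishes hour 28, plus 2-hour gap → hour 30); error review (finishes hour 19, plus 2-hour gap → hour 21). The latest of these is hour 30, so final review runs hour 30 to 30 + 8 = hour 38.
All tasks are finished once the last one completes. Finish times: Textbook reading at 7, Lecture review at 4, The problem set at 13, The practice exam at 18, Error review at 19, Note summarizing at 26, Formula-sheet prep at 28, Final review at 38. The latest is hour 38.

38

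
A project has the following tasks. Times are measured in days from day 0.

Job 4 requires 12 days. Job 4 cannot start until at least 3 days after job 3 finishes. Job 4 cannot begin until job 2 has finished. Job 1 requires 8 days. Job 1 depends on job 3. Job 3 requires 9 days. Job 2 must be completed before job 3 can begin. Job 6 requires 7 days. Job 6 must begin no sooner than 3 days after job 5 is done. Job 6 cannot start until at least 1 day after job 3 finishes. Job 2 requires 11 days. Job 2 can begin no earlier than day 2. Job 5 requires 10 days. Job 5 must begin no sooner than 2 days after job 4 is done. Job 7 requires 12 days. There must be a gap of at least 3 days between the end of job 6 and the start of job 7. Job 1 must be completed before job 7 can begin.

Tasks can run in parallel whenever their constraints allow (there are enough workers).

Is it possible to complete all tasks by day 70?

No

After its own release at day 2, job 2 can start at day 2 and finishes at day 13.
Job 3 cannot begin until job 2 (finishes day 13). It runs from day 13 to 13 + 9 = day 22.
Job 4 needs all of job 3 (finishes day 22, plus 3-day gap → day 25); job 2 (finishes day 13). That puts its earliest start at day 25; it finishes at 25 + 12 = day 37.
Job 5 cannot begin until job 4 (finishes day 37, plus 2-day gap → day 39). It runs from day 39 to 39 + 10 = day 49.
Job 6 cannot start until job 5 (finishes day 49, plus 3-day gap → day 52); job 3 (finishes day 22, plus 1-day gap → day 23). The controlling bound is day 52, so job 6 finishes at 52 + 7 = day 59.
Job 1 cannot begin until job 3 (finishes day 22). It runs from day 22 to 22 + 8 = day 30.
Job 7 has to wait for job 6 (finishes day 59, plus 3-day gap → day 62); job 1 (finishes day 30). The latest of these is day 62, so job 7 runs day 62 to 62 + 12 = day 74.
The earliest everything can be done is day 74, which is after the deadline of 70, so it is not possible.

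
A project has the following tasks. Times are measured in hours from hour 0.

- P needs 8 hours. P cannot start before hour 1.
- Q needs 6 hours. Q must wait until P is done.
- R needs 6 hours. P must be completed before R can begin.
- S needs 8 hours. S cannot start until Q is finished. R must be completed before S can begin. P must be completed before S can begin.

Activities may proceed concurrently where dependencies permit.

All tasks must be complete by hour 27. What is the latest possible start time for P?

S has no dependents, so it just needs to finish by hour 27. Starting by 27 − 8 = hour 19 achieves that.
Q must finish before S (must start by hour 19). With a 6-hour duration, Q must start by 19 − 6 = hour 13.
R must finish before S (must start by hour 19). With a 6-hour duration, R must start by 19 − 6 = hour 13.
For P: Q (must start by hour 13); R (must start by hour 13); S (must start by hour 19). The most restrictive is hour 13; with an 8-hour duration, P must start by hour 5.

5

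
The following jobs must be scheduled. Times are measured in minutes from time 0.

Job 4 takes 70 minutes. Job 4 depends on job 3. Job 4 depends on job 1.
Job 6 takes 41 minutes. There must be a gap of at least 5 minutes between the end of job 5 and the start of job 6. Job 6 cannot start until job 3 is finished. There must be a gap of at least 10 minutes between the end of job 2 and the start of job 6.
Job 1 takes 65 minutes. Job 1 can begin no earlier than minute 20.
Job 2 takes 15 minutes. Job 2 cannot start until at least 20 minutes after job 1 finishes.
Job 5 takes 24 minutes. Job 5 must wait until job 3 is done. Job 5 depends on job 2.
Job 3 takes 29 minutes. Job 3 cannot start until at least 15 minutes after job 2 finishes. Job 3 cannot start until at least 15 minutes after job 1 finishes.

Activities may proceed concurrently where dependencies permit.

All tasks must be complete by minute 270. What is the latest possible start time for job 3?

Job 4 has no dependents, so it just needs to finish by minute 270. Starting by 270 − 70 = minute 200 achieves that.
To finish by minute 270, job 6 (duration 41) must start no later than minute 229.
Job 5 must finish before job 6 (must start by minute 229, minus 5-minute gap → minute 224). With a 24-minute duration, job 5 must start by 224 − 24 = minute 200.
Job 3 feeds job 4 (must start by minute 200); job 5 (must start by minute 200); job 6 (must start by minute 229). Taking the minimum, job 3 must finish by minute 200 and start by 200 − 29 = minute 171.

171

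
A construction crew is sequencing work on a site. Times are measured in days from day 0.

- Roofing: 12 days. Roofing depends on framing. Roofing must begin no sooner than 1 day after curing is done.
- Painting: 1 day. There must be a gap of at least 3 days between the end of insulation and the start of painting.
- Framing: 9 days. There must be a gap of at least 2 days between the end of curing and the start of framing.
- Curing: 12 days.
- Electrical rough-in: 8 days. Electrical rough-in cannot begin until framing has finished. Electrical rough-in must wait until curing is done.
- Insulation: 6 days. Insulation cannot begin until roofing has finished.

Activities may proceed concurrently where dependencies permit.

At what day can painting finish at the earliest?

45

Curing can start immediately at day 0; it finishes at day 12.
Framing cannot begin until curing (finishes day 12, plus 2-day gap → day 14). It runs from day 14 to 14 + 9 = day 23.
Roofing cannot start until framing (finishes day 23); curing (finishes day 12, plus 1-day gap → day 13). The controlling bound is day 23, so roofing finishes at 23 + 12 = day 35.
After roofing (finishes day 35), insulation can start at day 35 and finishes at day 41.
After insulation (finishes day 41, plus 3-day gap → day 44), painting can start at day 44 and finishes at day 45.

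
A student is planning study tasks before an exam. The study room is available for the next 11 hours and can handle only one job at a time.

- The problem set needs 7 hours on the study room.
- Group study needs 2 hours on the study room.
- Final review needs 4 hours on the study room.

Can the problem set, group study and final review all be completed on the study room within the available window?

No

Running back to back, the jobs need 7 + 2 + 4 = 13 hours on the study room.
Since 13 > 11, they cannot all fit.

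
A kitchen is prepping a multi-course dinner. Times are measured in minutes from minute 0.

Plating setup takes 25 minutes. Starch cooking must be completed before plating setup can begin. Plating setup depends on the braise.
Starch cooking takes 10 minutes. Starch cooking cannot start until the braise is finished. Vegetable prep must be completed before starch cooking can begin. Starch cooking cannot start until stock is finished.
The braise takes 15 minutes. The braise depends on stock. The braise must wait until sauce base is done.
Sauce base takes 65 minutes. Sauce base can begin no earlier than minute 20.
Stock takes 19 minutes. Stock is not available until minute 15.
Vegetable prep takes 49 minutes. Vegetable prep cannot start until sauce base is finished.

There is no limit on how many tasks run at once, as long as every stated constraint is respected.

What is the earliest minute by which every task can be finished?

Sauce base cannot begin until its own release at minute 20. It runs from minute 20 to 20 + 65 = minute 85.
Vegetable prep waits on sauce base (finishes minute 85), so it starts at minute 85 and finishes at 85 + 49 = minute 134.
Stock waits on its own release at minute 15, so it starts at minute 15 and finishes at 15 + 19 = minute 34.
The braise needs all of stock (finishes minute 34); sauce base (finishes minute 85). That puts its earliest start at minute 85; it finishes at 85 + 15 = minute 100.
Starch cooking cannot start until the braise (finishes minute 100); vegetable prep (finishes minute 134); stock (finishes minute 34). The controlling bound is minute 134, so starch cooking finishes at 134 + 10 = minute 144.
Plating setup cannot start until starch cooking (finishes minute 144); the braise (finishes minute 100). The controlling bound is minute 144, so plating setup finishes at 144 + 25 = minute 169.
All tasks are finished once the last one completes. Finish times: Stock at 34, Sauce base at 85, The braise at 100, Vegetable prep at 134, Starch cooking at 144, Plating setup at 169. The latest is minute 169.

169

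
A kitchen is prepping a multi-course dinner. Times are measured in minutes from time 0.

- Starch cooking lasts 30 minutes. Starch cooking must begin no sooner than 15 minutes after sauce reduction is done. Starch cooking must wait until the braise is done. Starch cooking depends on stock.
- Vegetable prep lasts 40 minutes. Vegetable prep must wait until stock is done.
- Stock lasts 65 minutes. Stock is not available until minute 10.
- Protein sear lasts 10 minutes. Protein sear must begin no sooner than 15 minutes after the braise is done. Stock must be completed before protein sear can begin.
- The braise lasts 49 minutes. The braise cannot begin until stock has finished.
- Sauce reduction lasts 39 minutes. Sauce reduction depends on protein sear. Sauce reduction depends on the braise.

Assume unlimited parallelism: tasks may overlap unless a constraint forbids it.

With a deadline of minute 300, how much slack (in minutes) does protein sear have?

67

Stock waits on its own release at minute 10, so it starts at minute 10 and finishes at 10 + 65 = minute 75.
The braise waits on stock (finishes minute 75), so it starts at minute 75 and finishes at 75 + 49 = minute 124.
Protein sear cannot start until the braise (finishes minute 124, plus 15-minute gap → minute 139); stock (finishes minute 75). The controlling bound is minute 139, so protein sear finishes at 139 + 10 = minute 149.

Working backward from the deadline:
Nothing follows starch cooking; the deadline of minute 300 is its only limit. It must start by 300 − 30 = minute 270.
Since starch cooking (must start by minute 270, minus 15-minute gap → minute 255) depends on it, sauce reduction must finish by minute 255. Backing off its 39-minute duration gives a latest start of minute 216.
Since sauce reduction (must start by minute 216) depends on it, protein sear must finish by minute 216. Backing off its 10-minute duration gives a latest start of minute 206.
So protein sear can start as early as minute 139 and as late as minute 206, giving 206 − 139 = 67 minutes of slack.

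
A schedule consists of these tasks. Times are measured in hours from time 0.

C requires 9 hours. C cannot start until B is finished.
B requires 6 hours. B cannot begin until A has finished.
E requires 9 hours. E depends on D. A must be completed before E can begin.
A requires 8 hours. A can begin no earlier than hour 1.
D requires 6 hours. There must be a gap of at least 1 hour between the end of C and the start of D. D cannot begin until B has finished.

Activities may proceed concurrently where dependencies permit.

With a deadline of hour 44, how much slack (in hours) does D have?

After its own release at hour 1, A can start at hour 1 and finishes at hour 9.
B waits on A (finishes hour 9), so it starts at hour 9 and finishes at 9 + 6 = hour 15.
C waits on B (finishes hour 15), so it starts at hour 15 and finishes at 15 + 9 = hour 24.
D cannot start until C (finishes hour 24, plus 1-hour gap → hour 25); B (finishes hour 15). The controlling bound is hour 25, so D finishes at 25 + 6 = hour 31.

Working backward from the deadline:
To finish by hour 44, E (duration 9) must start no later than hour 35.
D feeds into E (must start by hour 35); so D must finish by hour 35 and therefore start by hour 29.
So D can start as early as hour 25 and as late as hour 29, giving 29 − 25 = 4 hours of slack.

4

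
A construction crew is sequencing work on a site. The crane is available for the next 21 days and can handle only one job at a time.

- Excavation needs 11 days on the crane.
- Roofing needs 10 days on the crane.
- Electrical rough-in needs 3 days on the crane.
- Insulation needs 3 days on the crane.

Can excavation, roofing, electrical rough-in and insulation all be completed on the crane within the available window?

No

Running back to back, the jobs need 11 + 10 + 3 + 3 = 27 days on the crane.
Since 27 > 21, they cannot all fit.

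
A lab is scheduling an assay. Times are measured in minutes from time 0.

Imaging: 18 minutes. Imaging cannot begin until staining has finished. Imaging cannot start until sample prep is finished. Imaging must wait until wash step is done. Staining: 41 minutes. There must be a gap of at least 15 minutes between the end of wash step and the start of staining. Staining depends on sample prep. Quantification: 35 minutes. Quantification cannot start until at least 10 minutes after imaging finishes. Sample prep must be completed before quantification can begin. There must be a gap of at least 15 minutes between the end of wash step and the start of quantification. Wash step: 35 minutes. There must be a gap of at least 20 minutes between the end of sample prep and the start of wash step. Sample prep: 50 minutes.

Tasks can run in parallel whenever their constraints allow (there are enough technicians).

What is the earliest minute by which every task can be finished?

Sample prep can start immediately at minute 0; it finishes at minute 50.
Wash step cannot begin until sample prep (finishes minute 50, plus 20-minute gap → minute 70). It runs from minute 70 to 70 + 35 = minute 105.
Staining has to wait for wash step (finishes minute 105, plus 15-minute gap → minute 120); sample prep (finishes minute 50). The latest of these is minute 120, so staining runs minute 120 to 120 + 41 = minute 161.
Imaging has to wait for staining (finishes minute 161); sample prep (finishes minute 50); wash step (finishes minute 105). The latest of these is minute 161, so imaging runs minute 161 to 161 + 18 = minute 179.
Quantification cannot start until imaging (finishes minute 179, plus 10-minute gap → minute 189); sample prep (finishes minute 50); wash step (finishes minute 105, plus 15-minute gap → minute 120). The controlling bound is minute 189, so quantification finishes at 189 + 35 = minute 224.
All tasks are finished once the last one completes. Finish times: Sample prep at 50, Wash step at 105, Staining at 161, Imaging at 179, Quantification at 224. The latest is minute 224.

224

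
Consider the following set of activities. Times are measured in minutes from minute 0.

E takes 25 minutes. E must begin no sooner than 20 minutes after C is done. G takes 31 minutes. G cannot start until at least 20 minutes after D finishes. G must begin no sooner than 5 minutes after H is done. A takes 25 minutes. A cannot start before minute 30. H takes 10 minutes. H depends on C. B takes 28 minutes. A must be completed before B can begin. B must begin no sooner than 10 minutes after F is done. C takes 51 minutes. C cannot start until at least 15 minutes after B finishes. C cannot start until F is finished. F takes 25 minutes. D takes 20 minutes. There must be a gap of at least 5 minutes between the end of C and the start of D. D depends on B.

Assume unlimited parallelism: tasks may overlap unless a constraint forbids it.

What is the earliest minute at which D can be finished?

174

Nothing blocks F, so it runs from minute 0 to minute 25.
A cannot begin until its own release at minute 30. It runs from minute 30 to 30 + 25 = minute 55.
B has to wait for A (finishes minute 55); F (finishes minute 25, plus 10-minute gap → minute 35). The latest of these is minute 55, so B runs minute 55 to 55 + 28 = minute 83.
C cannot start until B (finishes minute 83, plus 15-minute gap → minute 98); F (finishes minute 25). The controlling bound is minute 98, so C finishes at 98 + 51 = minute 149.
D has to wait for C (finishes minute 149, plus 5-minute gap → minute 154); B (finishes minute 83). The latest of these is minute 154, so D runs minute 154 to 154 + 20 = minute 174.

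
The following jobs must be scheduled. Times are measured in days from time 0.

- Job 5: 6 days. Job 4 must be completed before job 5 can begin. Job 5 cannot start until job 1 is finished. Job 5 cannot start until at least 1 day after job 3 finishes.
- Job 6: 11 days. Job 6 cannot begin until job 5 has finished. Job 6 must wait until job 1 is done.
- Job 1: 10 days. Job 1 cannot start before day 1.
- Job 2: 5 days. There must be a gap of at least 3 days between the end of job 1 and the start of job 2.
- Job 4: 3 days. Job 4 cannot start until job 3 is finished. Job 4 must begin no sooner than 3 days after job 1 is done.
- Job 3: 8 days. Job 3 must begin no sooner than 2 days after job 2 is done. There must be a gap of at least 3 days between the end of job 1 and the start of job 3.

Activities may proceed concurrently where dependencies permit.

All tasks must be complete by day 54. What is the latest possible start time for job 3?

To finish by day 54, job 6 (duration 11) must start no later than day 43.
Job 5 must finish before job 6 (must start by day 43). With a 6-day duration, job 5 must start by 43 − 6 = day 37.
Job 4 must finish before job 5 (must start by day 37). With a 3-day duration, job 4 must start by 37 − 3 = day 34.
Job 3 has several dependents: job 4 (must start by day 34); job 5 (must start by day 37, minus 1-day gap → day 36). The earliest of those limits is day 34, so job 3 must start by 34 − 8 = day 26.

26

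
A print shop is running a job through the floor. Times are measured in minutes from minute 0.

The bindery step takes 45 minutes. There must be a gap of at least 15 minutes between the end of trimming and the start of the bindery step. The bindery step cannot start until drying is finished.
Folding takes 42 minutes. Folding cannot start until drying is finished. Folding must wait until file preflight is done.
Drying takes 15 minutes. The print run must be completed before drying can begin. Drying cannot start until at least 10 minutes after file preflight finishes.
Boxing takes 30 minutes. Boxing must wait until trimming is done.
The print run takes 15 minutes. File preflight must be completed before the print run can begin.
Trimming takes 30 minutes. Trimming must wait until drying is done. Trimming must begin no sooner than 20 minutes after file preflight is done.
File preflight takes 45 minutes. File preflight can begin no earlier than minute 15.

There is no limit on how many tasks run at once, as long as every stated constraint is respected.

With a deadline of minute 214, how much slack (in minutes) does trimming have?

File preflight waits on its own release at minute 15, so it starts at minute 15 and finishes at 15 + 45 = minute 60.
The print run cannot begin until file preflight (finishes minute 60). It runs from minute 60 to 60 + 15 = minute 75.
Drying has to wait for the print run (finishes minute 75); file preflight (finishes minute 60, plus 10-minute gap → minute 70). The latest of these is minute 75, so drying runs minute 75 to 75 + 15 = minute 90.
Trimming cannot start until drying (finishes minute 90); file preflight (finishes minute 60, plus 20-minute gap → minute 80). The controlling bound is minute 90, so trimming finishes at 90 + 30 = minute 120.

Working backward from the deadline:
To finish by minute 214, the bindery step (duration 45) must start no later than minute 169.
Boxing has no dependents, so it just needs to finish by minute 214. Starting by 214 − 30 = minute 184 achieves that.
Trimming must finish in time for the bindery step (must start by minute 169, minus 15-minute gap → minute 154); boxing (must start by minute 184). The tightest is minute 154, so trimming must start by 154 − 30 = minute 124.
So trimming can start as early as minute 90 and as late as minute 124, giving 124 − 90 = 34 minutes of slack.

34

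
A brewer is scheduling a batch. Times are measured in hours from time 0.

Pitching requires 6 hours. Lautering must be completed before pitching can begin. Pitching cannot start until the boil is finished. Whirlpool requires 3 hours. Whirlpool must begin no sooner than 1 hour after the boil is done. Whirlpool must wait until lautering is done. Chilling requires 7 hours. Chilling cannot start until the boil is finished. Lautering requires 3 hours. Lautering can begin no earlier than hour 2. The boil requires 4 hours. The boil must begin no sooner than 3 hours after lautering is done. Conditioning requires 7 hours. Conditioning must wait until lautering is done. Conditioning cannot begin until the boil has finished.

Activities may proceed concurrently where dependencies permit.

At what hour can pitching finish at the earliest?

18

Lautering cannot begin until its own release at hour 2. It runs from hour 2 to 2 + 3 = hour 5.
The boil waits on lautering (finishes hour 5, plus 3-hour gap → hour 8), so it starts at hour 8 and finishes at 8 + 4 = hour 12.
Pitching has to wait for lautering (finishes hour 5); the boil (finishes hour 12). The latest of these is hour 12, so pitching runs hour 12 to 12 + 6 = hour 18.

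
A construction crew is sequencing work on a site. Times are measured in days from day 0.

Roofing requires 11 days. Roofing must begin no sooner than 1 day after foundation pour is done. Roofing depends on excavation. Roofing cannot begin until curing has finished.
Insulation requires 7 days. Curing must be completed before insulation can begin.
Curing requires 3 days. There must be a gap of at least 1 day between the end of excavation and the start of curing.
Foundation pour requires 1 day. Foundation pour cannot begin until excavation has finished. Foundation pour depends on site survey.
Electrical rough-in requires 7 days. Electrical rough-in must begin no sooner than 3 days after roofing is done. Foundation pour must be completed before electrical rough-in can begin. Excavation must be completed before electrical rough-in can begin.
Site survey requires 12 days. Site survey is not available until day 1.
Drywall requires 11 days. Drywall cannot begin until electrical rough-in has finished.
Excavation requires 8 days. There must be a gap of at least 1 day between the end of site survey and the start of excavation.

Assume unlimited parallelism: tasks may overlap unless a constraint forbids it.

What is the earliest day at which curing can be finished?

26

Site survey cannot begin until its own release at day 1. It runs from day 1 to 1 + 12 = day 13.
After site survey (finishes day 13, plus 1-day gap → day 14), excavation can start at day 14 and finishes at day 22.
Curing cannot begin until excavation (finishes day 22, plus 1-day gap → day 23). It runs from day 23 to 23 + 3 = day 26.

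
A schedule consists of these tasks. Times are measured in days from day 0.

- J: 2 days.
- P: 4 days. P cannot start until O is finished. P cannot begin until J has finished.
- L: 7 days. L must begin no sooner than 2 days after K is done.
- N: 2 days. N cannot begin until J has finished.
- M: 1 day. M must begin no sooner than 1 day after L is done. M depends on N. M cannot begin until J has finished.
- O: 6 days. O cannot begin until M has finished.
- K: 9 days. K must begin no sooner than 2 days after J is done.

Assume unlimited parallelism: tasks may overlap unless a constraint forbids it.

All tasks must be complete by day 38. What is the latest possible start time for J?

4

Nothing follows P; the deadline of day 38 is its only limit. It must start by 38 − 4 = day 34.
O must finish before P (must start by day 34). With a 6-day duration, O must start by 34 − 6 = day 28.
M has to be done before O (must start by day 28). That means finishing by day 28, i.e. starting by 28 − 1 = day 27.
L feeds into M (must start by day 27, minus 1-day gap → day 26); so L must finish by day 26 and therefore start by day 19.
K must finish before L (must start by day 19, minus 2-day gap → day 17). With a 9-day duration, K must start by 17 − 9 = day 8.
N must finish before M (must start by day 27). With a 2-day duration, N must start by 27 − 2 = day 25.
J feeds K (must start by day 8, minus 2-day gap → day 6); M (must start by day 27); N (must start by day 25); P (must start by day 34). Taking the minimum, J must finish by day 6 and start by 6 − 2 = day 4.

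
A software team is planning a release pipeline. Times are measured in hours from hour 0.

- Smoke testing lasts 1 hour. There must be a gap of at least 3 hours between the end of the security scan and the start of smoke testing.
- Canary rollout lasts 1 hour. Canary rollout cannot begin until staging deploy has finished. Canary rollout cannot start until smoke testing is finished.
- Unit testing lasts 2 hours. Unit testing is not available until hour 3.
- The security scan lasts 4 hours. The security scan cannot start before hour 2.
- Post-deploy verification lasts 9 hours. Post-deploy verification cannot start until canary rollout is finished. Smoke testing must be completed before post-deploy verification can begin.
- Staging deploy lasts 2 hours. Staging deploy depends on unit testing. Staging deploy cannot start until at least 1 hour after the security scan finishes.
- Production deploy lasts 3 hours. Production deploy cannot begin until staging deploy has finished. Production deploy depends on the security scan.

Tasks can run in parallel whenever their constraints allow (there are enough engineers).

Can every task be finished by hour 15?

After its own release at hour 2, the security scan can start at hour 2 and finishes at hour 6.
Smoke testing cannot begin until the security scan (finishes hour 6, plus 3-hour gap → hour 9). It runs from hour 9 to 9 + 1 = hour 10.
Unit testing waits on its own release at hour 3, so it starts at hour 3 and finishes at 3 + 2 = hour 5.
For staging deploy: unit testing (finishes hour 5); the security scan (finishes hour 6, plus 1-hour gap → hour 7). Taking the maximum gives a start of hour 7, and it finishes at 7 + 2 = hour 9.
For production deploy: staging deploy (finishes hour 9); the security scan (finishes hour 6). Taking the maximum gives a start of hour 9, and it finishes at 9 + 3 = hour 12.
For canary rollout: staging deploy (finishes hour 9); smoke testing (finishes hour 10). Taking the maximum gives a start of hour 10, and it finishes at 10 + 1 = hour 11.
Post-deploy verification cannot start until canary rollout (finishes hour 11); smoke testing (finishes hour 10). The controlling bound is hour 11, so post-deploy verification finishes at 11 + 9 = hour 20.
The earliest everything can be done is hour 20, which is after the deadline of 15, so it is not possible.

No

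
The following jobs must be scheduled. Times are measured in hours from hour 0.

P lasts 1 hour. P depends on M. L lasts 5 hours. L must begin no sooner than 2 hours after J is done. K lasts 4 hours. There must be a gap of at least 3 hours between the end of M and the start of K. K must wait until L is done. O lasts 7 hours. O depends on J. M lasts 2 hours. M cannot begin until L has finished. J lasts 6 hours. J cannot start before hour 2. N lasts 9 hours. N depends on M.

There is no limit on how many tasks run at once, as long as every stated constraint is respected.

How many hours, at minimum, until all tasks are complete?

After its own release at hour 2, J can start at hour 2 and finishes at hour 8.
O cannot begin until J (finishes hour 8). It runs from hour 8 to 8 + 7 = hour 15.
After J (finishes hour 8, plus 2-hour gap → hour 10), L can start at hour 10 and finishes at hour 15.
M cannot begin until L (finishes hour 15). It runs from hour 15 to 15 + 2 = hour 17.
P cannot begin until M (finishes hour 17). It runs from hour 17 to 17 + 1 = hour 18.
After M (finishes hour 17), N can start at hour 17 and finishes at hour 26.
K cannot start until M (finishes hour 17, plus 3-hour gap → hour 20); L (finishes hour 15). The controlling bound is hour 20, so K finishes at 20 + 4 = hour 24.
All tasks are finished once the last one completes. Finish times: J at 8, K at 24, L at 15, M at 17, N at 26, O at 15, P at 18. The latest is hour 26.

26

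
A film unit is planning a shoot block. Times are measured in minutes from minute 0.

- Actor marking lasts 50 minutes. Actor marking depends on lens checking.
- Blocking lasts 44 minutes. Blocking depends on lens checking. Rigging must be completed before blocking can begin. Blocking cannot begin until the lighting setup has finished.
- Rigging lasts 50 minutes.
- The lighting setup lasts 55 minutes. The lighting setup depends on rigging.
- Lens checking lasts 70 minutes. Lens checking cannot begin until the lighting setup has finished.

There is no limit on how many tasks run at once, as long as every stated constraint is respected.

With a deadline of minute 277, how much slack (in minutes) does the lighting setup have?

Rigging can start immediately at minute 0; it finishes at minute 50.
The lighting setup cannot begin until rigging (finishes minute 50). It runs from minute 50 to 50 + 55 = minute 105.

Working backward from the deadline:
Blocking must finish by minute 277; it takes 44 minutes, so it must start by 277 − 44 = minute 233.
Actor marking has no dependents, so it just needs to finish by minute 277. Starting by 277 − 50 = minute 227 achieves that.
Lens checking has several dependents: blocking (must start by minute 233); actor marking (must start by minute 227). The earliest of those limits is minute 227, so lens checking must start by 227 − 70 = minute 157.
The lighting setup must finish in time for lens checking (must start by minute 157); blocking (must start by minute 233). The tightest is minute 157, so the lighting setup must start by 157 − 55 = minute 102.
So the lighting setup can start as early as minute 50 and as late as minute 102, giving 102 − 50 = 52 minutes of slack.

52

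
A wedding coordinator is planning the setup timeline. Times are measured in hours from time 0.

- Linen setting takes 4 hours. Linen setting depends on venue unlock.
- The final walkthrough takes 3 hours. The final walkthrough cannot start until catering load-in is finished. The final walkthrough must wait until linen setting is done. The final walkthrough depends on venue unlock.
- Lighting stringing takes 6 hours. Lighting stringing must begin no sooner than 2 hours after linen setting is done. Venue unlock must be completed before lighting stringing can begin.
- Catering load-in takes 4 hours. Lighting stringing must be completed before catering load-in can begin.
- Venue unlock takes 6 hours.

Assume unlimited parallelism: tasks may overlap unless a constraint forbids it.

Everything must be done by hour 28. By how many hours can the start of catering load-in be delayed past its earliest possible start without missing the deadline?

Nothing blocks venue unlock, so it runs from hour 0 to hour 6.
After venue unlock (finishes hour 6), linen setting can start at hour 6 and finishes at hour 10.
For lighting stringing: linen setting (finishes hour 10, plus 2-hour gap → hour 12); venue unlock (finishes hour 6). Taking the maximum gives a start of hour 12, and it finishes at 12 + 6 = hour 18.
Catering load-in cannot begin until lighting stringing (finishes hour 18). It runs from hour 18 to 18 + 4 = hour 22.

Working backward from the deadline:
The final walkthrough has no dependents, so it just needs to finish by hour 28. Starting by 28 − 3 = hour 25 achieves that.
Catering load-in feeds into the final walkthrough (must start by hour 25); so catering load-in must finish by hour 25 and therefore start by hour 21.
So catering load-in can start as early as hour 18 and as late as hour 21, giving 21 − 18 = 3 hours of slack.

3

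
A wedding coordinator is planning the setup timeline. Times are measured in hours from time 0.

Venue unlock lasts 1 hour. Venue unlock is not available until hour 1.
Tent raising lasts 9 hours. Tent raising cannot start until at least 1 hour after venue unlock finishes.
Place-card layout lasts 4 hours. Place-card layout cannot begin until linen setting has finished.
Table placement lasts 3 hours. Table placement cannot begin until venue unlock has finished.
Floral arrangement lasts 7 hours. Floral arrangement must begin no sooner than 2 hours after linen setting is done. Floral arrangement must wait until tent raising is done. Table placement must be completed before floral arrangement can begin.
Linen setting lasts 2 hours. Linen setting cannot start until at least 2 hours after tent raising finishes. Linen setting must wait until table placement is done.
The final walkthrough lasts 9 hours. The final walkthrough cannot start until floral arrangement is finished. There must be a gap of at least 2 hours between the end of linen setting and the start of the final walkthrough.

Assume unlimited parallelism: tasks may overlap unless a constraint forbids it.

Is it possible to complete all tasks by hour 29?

No

Venue unlock waits on its own release at hour 1, so it starts at hour 1 and finishes at 1 + 1 = hour 2.
Table placement waits on venue unlock (finishes hour 2), so it starts at hour 2 and finishes at 2 + 3 = hour 5.
Tent raising cannot begin until venue unlock (finishes hour 2, plus 1-hour gap → hour 3). It runs from hour 3 to 3 + 9 = hour 12.
For linen setting: tent raising (finishes hour 12, plus 2-hour gap → hour 14); table placement (finishes hour 5). Taking the maximum gives a start of hour 14, and it finishes at 14 + 2 = hour 16.
Place-card layout cannot begin until linen setting (finishes hour 16). It runs from hour 16 to 16 + 4 = hour 20.
Floral arrangement needs all of linen setting (finishes hour 16, plus 2-hour gap → hour 18); tent raising (finishes hour 12); table placement (finishes hour 5). That puts its earliest start at hour 18; it finishes at 18 + 7 = hour 25.
The final walkthrough cannot start until floral arrangement (finishes hour 25); linen setting (finishes hour 16, plus 2-hour gap → hour 18). The controlling bound is hour 25, so the final walkthrough finishes at 25 + 9 = hour 34.
The earliest everything can be done is hour 34, which is after the deadline of 29, so it is not possible.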